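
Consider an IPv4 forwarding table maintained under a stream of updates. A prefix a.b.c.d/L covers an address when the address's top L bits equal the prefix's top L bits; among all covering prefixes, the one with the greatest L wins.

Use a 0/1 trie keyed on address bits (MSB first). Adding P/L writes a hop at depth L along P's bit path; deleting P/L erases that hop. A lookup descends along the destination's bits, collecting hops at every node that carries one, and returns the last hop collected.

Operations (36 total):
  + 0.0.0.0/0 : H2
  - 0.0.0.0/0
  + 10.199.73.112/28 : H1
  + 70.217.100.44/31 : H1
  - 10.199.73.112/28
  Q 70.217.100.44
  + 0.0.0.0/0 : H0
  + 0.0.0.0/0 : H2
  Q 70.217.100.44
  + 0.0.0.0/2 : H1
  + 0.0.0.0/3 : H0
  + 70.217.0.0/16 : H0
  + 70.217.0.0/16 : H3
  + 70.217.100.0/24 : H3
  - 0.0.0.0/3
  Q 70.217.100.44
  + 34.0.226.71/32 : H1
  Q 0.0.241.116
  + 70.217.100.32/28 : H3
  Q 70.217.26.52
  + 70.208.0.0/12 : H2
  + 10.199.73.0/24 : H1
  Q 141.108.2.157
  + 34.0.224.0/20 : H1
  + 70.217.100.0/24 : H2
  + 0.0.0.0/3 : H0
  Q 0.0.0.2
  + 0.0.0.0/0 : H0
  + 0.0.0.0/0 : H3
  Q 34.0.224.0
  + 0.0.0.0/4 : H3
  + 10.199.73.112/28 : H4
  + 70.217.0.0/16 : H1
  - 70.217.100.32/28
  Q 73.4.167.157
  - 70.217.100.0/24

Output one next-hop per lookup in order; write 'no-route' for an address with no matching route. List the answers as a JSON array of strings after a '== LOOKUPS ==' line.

Process each operation:
  + 0.0.0.0/0 (H2) depth=0
  - 0.0.0.0/0 clear@0
  + 10.199.73.112/28 (H1) depth=28
  + 70.217.100.44/31 (H1) depth=31
  - 10.199.73.112/28 clear@28
  ? 70.217.100.44  path d0:-→d1:-→d2:-→d3:-→d4:-→d5:-→d6:-→d7:-→d8:-→d9:-→d10:-→d11:-→d12:-→d13:-→d14:-→d15:-→d16:-→d17:-→d18:-→d19:-→d20:-→d21:-→d22:-→d23:-→d24:-→d25:-→d26:-→d27:-→d28:-→d29:-→d30:-→d31:H1  best=H1
  + 0.0.0.0/0 (H0) depth=0
  + 0.0.0.0/0 (H2) depth=0
  ? 70.217.100.44  path d0:H2→d1:-→d2:-→d3:-→d4:-→d5:-→d6:-→d7:-→d8:-→d9:-→d10:-→d11:-→d12:-→d13:-→d14:-→d15:-→d16:-→d17:-→d18:-→d19:-→d20:-→d21:-→d22:-→d23:-→d24:-→d25:-→d26:-→d27:-→d28:-→d29:-→d30:-→d31:H1  best=H1
  + 0.0.0.0/2 (H1) depth=2
  + 0.0.0.0/3 (H0) depth=3
  + 70.217.0.0/16 (H0) depth=16
  + 70.217.0.0/16 (H3) depth=16
  + 70.217.100.0/24 (H3) depth=24
  - 0.0.0.0/3 clear@3
  ? 70.217.100.44  path d0:H2→d1:-→d2:-→d3:-→d4:-→d5:-→d6:-→d7:-→d8:-→d9:-→d10:-→d11:-→d12:-→d13:-→d14:-→d15:-→d16:H3→d17:-→d18:-→d19:-→d20:-→d21:-→d22:-→d23:-→d24:H3→d25:-→d26:-→d27:-→d28:-→d29:-→d30:-→d31:H1  best=H1
  + 34.0.226.71/32 (H1) depth=32
  ? 0.0.241.116  path d0:H2→d1:-→d2:H1→d3:-→d4:-  best=H1
  + 70.217.100.32/28 (H3) depth=28
  ? 70.217.26.52  path d0:H2→d1:-→d2:-→d3:-→d4:-→d5:-→d6:-→d7:-→d8:-→d9:-→d10:-→d11:-→d12:-→d13:-→d14:-→d15:-→d16:H3→d17:-  best=H3
  + 70.208.0.0/12 (H2) depth=12
  + 10.199.73.0/24 (H1) depth=24
  ? 141.108.2.157  path d0:H2  best=H2
  + 34.0.224.0/20 (H1) depth=20
  + 70.217.100.0/24 (H2) depth=24
  + 0.0.0.0/3 (H0) depth=3
  ? 0.0.0.2  path d0:H2→d1:-→d2:H1→d3:H0→d4:-  best=H0
  + 0.0.0.0/0 (H0) depth=0
  + 0.0.0.0/0 (H3) depth=0
  ? 34.0.224.0  path d0:H3→d1:-→d2:H1→d3:-→d4:-→d5:-→d6:-→d7:-→d8:-→d9:-→d10:-→d11:-→d12:-→d13:-→d14:-→d15:-→d16:-→d17:-→d18:-→d19:-→d20:H1→d21:-→d22:-  best=H1
  + 0.0.0.0/4 (H3) depth=4
  + 10.199.73.112/28 (H4) depth=28
  + 70.217.0.0/16 (H1) depth=16
  - 70.217.100.32/28 clear@28
  ? 73.4.167.157  path d0:H3→d1:-→d2:-→d3:-→d4:-  best=H3
  - 70.217.100.0/24 clear@24

== LOOKUPS ==
["H1","H1","H1","H1","H3","H2","H0","H1","H3"]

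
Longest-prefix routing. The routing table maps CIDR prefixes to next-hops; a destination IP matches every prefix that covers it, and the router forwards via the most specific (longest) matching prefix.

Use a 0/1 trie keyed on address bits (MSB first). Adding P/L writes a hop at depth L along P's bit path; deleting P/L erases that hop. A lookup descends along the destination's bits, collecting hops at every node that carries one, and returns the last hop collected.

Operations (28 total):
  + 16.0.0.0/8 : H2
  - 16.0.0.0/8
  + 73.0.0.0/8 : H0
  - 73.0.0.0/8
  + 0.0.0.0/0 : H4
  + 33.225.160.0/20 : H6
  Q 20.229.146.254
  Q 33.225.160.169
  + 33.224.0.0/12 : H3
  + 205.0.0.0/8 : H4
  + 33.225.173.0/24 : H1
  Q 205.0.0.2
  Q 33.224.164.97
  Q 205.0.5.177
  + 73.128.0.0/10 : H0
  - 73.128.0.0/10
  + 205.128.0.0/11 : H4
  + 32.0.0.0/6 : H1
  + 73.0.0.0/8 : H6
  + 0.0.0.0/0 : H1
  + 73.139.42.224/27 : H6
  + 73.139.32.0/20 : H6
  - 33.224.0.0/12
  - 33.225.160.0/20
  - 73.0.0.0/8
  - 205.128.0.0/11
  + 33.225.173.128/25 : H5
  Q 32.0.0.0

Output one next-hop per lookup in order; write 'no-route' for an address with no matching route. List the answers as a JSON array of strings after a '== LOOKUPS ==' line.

Trace:
  add 16.0.0.0/8 -> H2 at depth 8
  - 16.0.0.0/8 clear@8
  add 73.0.0.0/8 -> H0 at depth 8
  - 73.0.0.0/8 clear@8
  add 0.0.0.0/0 -> H4 at depth 0
  add 33.225.160.0/20 -> H6 at depth 20
  Q 20.229.146.254: descend 00010 ; hops seen [H4] ; pick H4
  Q 33.225.160.169: descend 00100001111000011010 ; hops seen [H4,H6] ; pick H6
  add 33.224.0.0/12 -> H3 at depth 12
  add 205.0.0.0/8 -> H4 at depth 8
  add 33.225.173.0/24 -> H1 at depth 24
  Q 205.0.0.2: descend 11001101 ; hops seen [H4,H4] ; pick H4
  Q 33.224.164.97: descend 001000011110000 ; hops seen [H4,H3] ; pick H3
  Q 205.0.5.177: descend 11001101 ; hops seen [H4,H4] ; pick H4
  add 73.128.0.0/10 -> H0 at depth 10
  - 73.128.0.0/10 clear@10
  add 205.128.0.0/11 -> H4 at depth 11
  add 32.0.0.0/6 -> H1 at depth 6
  add 73.0.0.0/8 -> H6 at depth 8
  add 0.0.0.0/0 -> H1 at depth 0
  add 73.139.42.224/27 -> H6 at depth 27
  add 73.139.32.0/20 -> H6 at depth 20
  - 33.224.0.0/12 clear@12
  - 33.225.160.0/20 clear@20
  - 73.0.0.0/8 clear@8
  - 205.128.0.0/11 clear@11
  add 33.225.173.128/25 -> H5 at depth 25
  Q 32.0.0.0: descend 0010000 ; hops seen [H1,H1] ; pick H1

== LOOKUPS ==
["H4","H6","H4","H3","H4","H1"]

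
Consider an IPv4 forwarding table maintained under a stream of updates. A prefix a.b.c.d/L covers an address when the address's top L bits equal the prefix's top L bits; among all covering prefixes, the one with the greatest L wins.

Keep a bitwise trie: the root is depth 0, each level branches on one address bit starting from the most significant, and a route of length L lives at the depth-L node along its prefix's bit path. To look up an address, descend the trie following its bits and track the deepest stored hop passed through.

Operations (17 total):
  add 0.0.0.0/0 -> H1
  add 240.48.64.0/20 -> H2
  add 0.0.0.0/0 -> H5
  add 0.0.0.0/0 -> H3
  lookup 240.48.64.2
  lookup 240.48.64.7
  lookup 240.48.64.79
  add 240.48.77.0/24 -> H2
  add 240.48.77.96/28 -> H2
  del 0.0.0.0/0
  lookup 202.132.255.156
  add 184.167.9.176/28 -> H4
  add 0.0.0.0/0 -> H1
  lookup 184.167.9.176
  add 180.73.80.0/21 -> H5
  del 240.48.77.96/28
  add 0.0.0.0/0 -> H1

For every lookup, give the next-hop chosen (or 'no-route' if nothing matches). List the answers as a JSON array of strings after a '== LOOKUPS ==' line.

Trace:
  + 0.0.0.0/0 (H1) depth=0
  + 240.48.64.0/20 (H2) depth=20
  + 0.0.0.0/0 (H5) depth=0
  + 0.0.0.0/0 (H3) depth=0
  ? 240.48.64.2  path d0:H3→d1:-→d2:-→d3:-→d4:-→d5:-→d6:-→d7:-→d8:-→d9:-→d10:-→d11:-→d12:-→d13:-→d14:-→d15:-→d16:-→d17:-→d18:-→d19:-→d20:H2  best=H2
  ? 240.48.64.7  path d0:H3→d1:-→d2:-→d3:-→d4:-→d5:-→d6:-→d7:-→d8:-→d9:-→d10:-→d11:-→d12:-→d13:-→d14:-→d15:-→d16:-→d17:-→d18:-→d19:-→d20:H2  best=H2
  ? 240.48.64.79  path d0:H3→d1:-→d2:-→d3:-→d4:-→d5:-→d6:-→d7:-→d8:-→d9:-→d10:-→d11:-→d12:-→d13:-→d14:-→d15:-→d16:-→d17:-→d18:-→d19:-→d20:H2  best=H2
  + 240.48.77.0/24 (H2) depth=24
  + 240.48.77.96/28 (H2) depth=28
  - 0.0.0.0/0 clear@0
  ? 202.132.255.156  path d0:-→d1:-→d2:-  best=no-route
  + 184.167.9.176/28 (H4) depth=28
  + 0.0.0.0/0 (H1) depth=0
  ? 184.167.9.176  path d0:H1→d1:-→d2:-→d3:-→d4:-→d5:-→d6:-→d7:-→d8:-→d9:-→d10:-→d11:-→d12:-→d13:-→d14:-→d15:-→d16:-→d17:-→d18:-→d19:-→d20:-→d21:-→d22:-→d23:-→d24:-→d25:-→d26:-→d27:-→d28:H4  best=H4
  + 180.73.80.0/21 (H5) depth=21
  - 240.48.77.96/28 clear@28
  + 0.0.0.0/0 (H1) depth=0

== LOOKUPS ==
["H2","H2","H2","no-route","H4"]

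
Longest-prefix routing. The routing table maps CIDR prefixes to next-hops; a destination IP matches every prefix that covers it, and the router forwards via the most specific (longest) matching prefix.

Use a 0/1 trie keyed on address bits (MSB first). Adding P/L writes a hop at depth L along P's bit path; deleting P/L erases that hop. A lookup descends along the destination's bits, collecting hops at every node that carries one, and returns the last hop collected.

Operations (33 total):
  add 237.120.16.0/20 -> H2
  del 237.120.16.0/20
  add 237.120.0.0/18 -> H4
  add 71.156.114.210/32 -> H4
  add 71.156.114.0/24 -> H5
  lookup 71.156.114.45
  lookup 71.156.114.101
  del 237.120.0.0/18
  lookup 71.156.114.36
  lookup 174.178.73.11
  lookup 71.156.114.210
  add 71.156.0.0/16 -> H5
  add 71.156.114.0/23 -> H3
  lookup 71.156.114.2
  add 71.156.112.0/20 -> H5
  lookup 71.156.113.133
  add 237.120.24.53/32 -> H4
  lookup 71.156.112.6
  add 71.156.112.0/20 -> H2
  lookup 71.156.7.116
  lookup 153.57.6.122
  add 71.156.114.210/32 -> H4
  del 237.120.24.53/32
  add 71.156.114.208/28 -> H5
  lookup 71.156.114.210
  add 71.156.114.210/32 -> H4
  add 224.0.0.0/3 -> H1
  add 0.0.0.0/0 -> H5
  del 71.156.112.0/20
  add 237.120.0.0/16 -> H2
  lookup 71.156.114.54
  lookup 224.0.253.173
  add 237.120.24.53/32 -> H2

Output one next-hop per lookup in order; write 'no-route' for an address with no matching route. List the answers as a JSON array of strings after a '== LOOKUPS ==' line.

Apply in order:
  + 237.120.16.0/20 (H2) depth=20
  - 237.120.16.0/20 clear@20
  + 237.120.0.0/18 (H4) depth=18
  + 71.156.114.210/32 (H4) depth=32
  + 71.156.114.0/24 (H5) depth=24
  Q 71.156.114.45: descend 010001111001110001110010 ; hops seen [H5] ; pick H5
  Q 71.156.114.101: descend 010001111001110001110010 ; hops seen [H5] ; pick H5
  - 237.120.0.0/18 clear@18
  Q 71.156.114.36: descend 010001111001110001110010 ; hops seen [H5] ; pick H5
  Q 174.178.73.11: descend 1 ; hops seen [∅] ; pick no-route
  Q 71.156.114.210: descend 01000111100111000111001011010010 ; hops seen [H5,H4] ; pick H4
  + 71.156.0.0/16 (H5) depth=16
  + 71.156.114.0/23 (H3) depth=23
  Q 71.156.114.2: descend 010001111001110001110010 ; hops seen [H5,H3,H5] ; pick H5
  + 71.156.112.0/20 (H5) depth=20
  Q 71.156.113.133: descend 0100011110011100011100 ; hops seen [H5,H5] ; pick H5
  + 237.120.24.53/32 (H4) depth=32
  Q 71.156.112.6: descend 0100011110011100011100 ; hops seen [H5,H5] ; pick H5
  + 71.156.112.0/20 (H2) depth=20
  Q 71.156.7.116: descend 01000111100111000 ; hops seen [H5] ; pick H5
  Q 153.57.6.122: descend 1 ; hops seen [∅] ; pick no-route
  + 71.156.114.210/32 (H4) depth=32
  - 237.120.24.53/32 clear@32
  + 71.156.114.208/28 (H5) depth=28
  Q 71.156.114.210: descend 01000111100111000111001011010010 ; hops seen [H5,H2,H3,H5,H5,H4] ; pick H4
  + 71.156.114.210/32 (H4) depth=32
  + 224.0.0.0/3 (H1) depth=3
  + 0.0.0.0/0 (H5) depth=0
  - 71.156.112.0/20 clear@20
  + 237.120.0.0/16 (H2) depth=16
  Q 71.156.114.54: descend 010001111001110001110010 ; hops seen [H5,H5,H3,H5] ; pick H5
  Q 224.0.253.173: descend 1110 ; hops seen [H5,H1] ; pick H1
  + 237.120.24.53/32 (H2) depth=32

== LOOKUPS ==
["H5","H5","H5","no-route","H4","H5","H5","H5","H5","no-route","H4","H5","H1"]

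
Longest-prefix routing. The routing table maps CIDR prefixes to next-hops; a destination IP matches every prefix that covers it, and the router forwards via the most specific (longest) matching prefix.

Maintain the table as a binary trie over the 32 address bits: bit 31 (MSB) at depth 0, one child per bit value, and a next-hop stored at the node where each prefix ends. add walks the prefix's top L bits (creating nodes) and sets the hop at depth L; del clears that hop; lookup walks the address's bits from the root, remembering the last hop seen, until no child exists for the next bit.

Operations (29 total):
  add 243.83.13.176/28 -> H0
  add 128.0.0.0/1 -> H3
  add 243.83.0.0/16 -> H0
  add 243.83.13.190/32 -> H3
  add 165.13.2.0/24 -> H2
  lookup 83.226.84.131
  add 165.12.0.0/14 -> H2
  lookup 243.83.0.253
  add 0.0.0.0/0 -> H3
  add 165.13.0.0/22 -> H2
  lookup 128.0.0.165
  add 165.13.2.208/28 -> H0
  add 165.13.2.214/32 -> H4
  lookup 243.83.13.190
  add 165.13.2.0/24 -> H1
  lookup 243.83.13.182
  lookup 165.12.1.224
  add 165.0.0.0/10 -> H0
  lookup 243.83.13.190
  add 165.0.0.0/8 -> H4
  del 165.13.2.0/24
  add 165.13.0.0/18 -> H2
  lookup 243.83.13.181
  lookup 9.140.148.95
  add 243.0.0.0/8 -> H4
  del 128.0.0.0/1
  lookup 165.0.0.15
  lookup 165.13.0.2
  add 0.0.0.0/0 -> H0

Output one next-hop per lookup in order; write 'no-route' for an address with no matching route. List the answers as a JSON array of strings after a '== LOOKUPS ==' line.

Process each operation:
  add 243.83.13.176/28 -> H0 at depth 28
  add 128.0.0.0/1 -> H3 at depth 1
  add 243.83.0.0/16 -> H0 at depth 16
  add 243.83.13.190/32 -> H3 at depth 32
  add 165.13.2.0/24 -> H2 at depth 24
  ? 83.226.84.131  path d0:-  best=no-route
  add 165.12.0.0/14 -> H2 at depth 14
  ? 243.83.0.253  path d0:-→d1:H3→d2:-→d3:-→d4:-→d5:-→d6:-→d7:-→d8:-→d9:-→d10:-→d11:-→d12:-→d13:-→d14:-→d15:-→d16:H0→d17:-→d18:-→d19:-→d20:-  best=H0
  add 0.0.0.0/0 -> H3 at depth 0
  add 165.13.0.0/22 -> H2 at depth 22
  ? 128.0.0.165  path d0:H3→d1:H3→d2:-  best=H3
  add 165.13.2.208/28 -> H0 at depth 28
  add 165.13.2.214/32 -> H4 at depth 32
  ? 243.83.13.190  path d0:H3→d1:H3→d2:-→d3:-→d4:-→d5:-→d6:-→d7:-→d8:-→d9:-→d10:-→d11:-→d12:-→d13:-→d14:-→d15:-→d16:H0→d17:-→d18:-→d19:-→d20:-→d21:-→d22:-→d23:-→d24:-→d25:-→d26:-→d27:-→d28:H0→d29:-→d30:-→d31:-→d32:H3  best=H3
  add 165.13.2.0/24 -> H1 at depth 24
  ? 243.83.13.182  path d0:H3→d1:H3→d2:-→d3:-→d4:-→d5:-→d6:-→d7:-→d8:-→d9:-→d10:-→d11:-→d12:-→d13:-→d14:-→d15:-→d16:H0→d17:-→d18:-→d19:-→d20:-→d21:-→d22:-→d23:-→d24:-→d25:-→d26:-→d27:-→d28:H0  best=H0
  ? 165.12.1.224  path d0:H3→d1:H3→d2:-→d3:-→d4:-→d5:-→d6:-→d7:-→d8:-→d9:-→d10:-→d11:-→d12:-→d13:-→d14:H2→d15:-  best=H2
  add 165.0.0.0/10 -> H0 at depth 10
  ? 243.83.13.190  path d0:H3→d1:H3→d2:-→d3:-→d4:-→d5:-→d6:-→d7:-→d8:-→d9:-→d10:-→d11:-→d12:-→d13:-→d14:-→d15:-→d16:H0→d17:-→d18:-→d19:-→d20:-→d21:-→d22:-→d23:-→d24:-→d25:-→d26:-→d27:-→d28:H0→d29:-→d30:-→d31:-→d32:H3  best=H3
  add 165.0.0.0/8 -> H4 at depth 8
  del 165.13.2.0/24 (clear depth 24)
  add 165.13.0.0/18 -> H2 at depth 18
  ? 243.83.13.181  path d0:H3→d1:H3→d2:-→d3:-→d4:-→d5:-→d6:-→d7:-→d8:-→d9:-→d10:-→d11:-→d12:-→d13:-→d14:-→d15:-→d16:H0→d17:-→d18:-→d19:-→d20:-→d21:-→d22:-→d23:-→d24:-→d25:-→d26:-→d27:-→d28:H0  best=H0
  ? 9.140.148.95  path d0:H3  best=H3
  add 243.0.0.0/8 -> H4 at depth 8
  del 128.0.0.0/1 (clear depth 1)
  ? 165.0.0.15  path d0:H3→d1:-→d2:-→d3:-→d4:-→d5:-→d6:-→d7:-→d8:H4→d9:-→d10:H0→d11:-→d12:-  best=H0
  ? 165.13.0.2  path d0:H3→d1:-→d2:-→d3:-→d4:-→d5:-→d6:-→d7:-→d8:H4→d9:-→d10:H0→d11:-→d12:-→d13:-→d14:H2→d15:-→d16:-→d17:-→d18:H2→d19:-→d20:-→d21:-→d22:H2  best=H2
  add 0.0.0.0/0 -> H0 at depth 0

== LOOKUPS ==
["no-route","H0","H3","H3","H0","H2","H3","H0","H3","H0","H2"]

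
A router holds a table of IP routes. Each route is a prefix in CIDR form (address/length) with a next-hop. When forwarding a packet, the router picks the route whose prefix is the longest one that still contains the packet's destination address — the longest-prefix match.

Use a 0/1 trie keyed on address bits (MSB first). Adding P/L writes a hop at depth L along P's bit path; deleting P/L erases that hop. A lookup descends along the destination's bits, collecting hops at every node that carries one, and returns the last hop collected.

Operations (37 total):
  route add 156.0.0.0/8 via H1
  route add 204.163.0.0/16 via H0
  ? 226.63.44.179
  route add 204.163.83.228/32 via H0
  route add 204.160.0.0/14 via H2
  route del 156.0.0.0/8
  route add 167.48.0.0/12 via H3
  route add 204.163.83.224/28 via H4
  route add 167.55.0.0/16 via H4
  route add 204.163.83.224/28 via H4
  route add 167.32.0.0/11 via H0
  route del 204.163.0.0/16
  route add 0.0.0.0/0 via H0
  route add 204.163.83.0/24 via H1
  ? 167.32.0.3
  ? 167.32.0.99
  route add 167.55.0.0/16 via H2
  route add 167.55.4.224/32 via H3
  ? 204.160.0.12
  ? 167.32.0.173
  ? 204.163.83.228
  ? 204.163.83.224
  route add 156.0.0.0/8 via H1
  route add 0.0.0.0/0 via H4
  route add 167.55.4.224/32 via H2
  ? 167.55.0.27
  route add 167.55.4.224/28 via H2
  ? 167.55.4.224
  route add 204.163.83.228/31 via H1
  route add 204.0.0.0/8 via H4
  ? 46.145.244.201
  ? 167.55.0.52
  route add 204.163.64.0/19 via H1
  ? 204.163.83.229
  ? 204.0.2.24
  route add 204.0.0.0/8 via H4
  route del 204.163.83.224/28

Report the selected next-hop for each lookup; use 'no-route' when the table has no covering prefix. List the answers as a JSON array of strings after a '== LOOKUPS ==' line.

Apply in order:
  add 156.0.0.0/8 -> H1 at depth 8
  add 204.163.0.0/16 -> H0 at depth 16
  Q 226.63.44.179: descend 11 ; hops seen [∅] ; pick no-route
  add 204.163.83.228/32 -> H0 at depth 32
  add 204.160.0.0/14 -> H2 at depth 14
  - 156.0.0.0/8 clear@8
  add 167.48.0.0/12 -> H3 at depth 12
  add 204.163.83.224/28 -> H4 at depth 28
  add 167.55.0.0/16 -> H4 at depth 16
  add 204.163.83.224/28 -> H4 at depth 28
  add 167.32.0.0/11 -> H0 at depth 11
  - 204.163.0.0/16 clear@16
  add 0.0.0.0/0 -> H0 at depth 0
  add 204.163.83.0/24 -> H1 at depth 24
  Q 167.32.0.3: descend 10100111001 ; hops seen [H0,H0] ; pick H0
  Q 167.32.0.99: descend 10100111001 ; hops seen [H0,H0] ; pick H0
  add 167.55.0.0/16 -> H2 at depth 16
  add 167.55.4.224/32 -> H3 at depth 32
  Q 204.160.0.12: descend 11001100101000 ; hops seen [H0,H2] ; pick H2
  Q 167.32.0.173: descend 10100111001 ; hops seen [H0,H0] ; pick H0
  Q 204.163.83.228: descend 11001100101000110101001111100100 ; hops seen [H0,H2,H1,H4,H0] ; pick H0
  Q 204.163.83.224: descend 11001100101000110101001111100 ; hops seen [H0,H2,H1,H4] ; pick H4
  add 156.0.0.0/8 -> H1 at depth 8
  add 0.0.0.0/0 -> H4 at depth 0
  add 167.55.4.224/32 -> H2 at depth 32
  Q 167.55.0.27: descend 101001110011011100000 ; hops seen [H4,H0,H3,H2] ; pick H2
  add 167.55.4.224/28 -> H2 at depth 28
  Q 167.55.4.224: descend 10100111001101110000010011100000 ; hops seen [H4,H0,H3,H2,H2,H2] ; pick H2
  add 204.163.83.228/31 -> H1 at depth 31
  add 204.0.0.0/8 -> H4 at depth 8
  Q 46.145.244.201: descend ε ; hops seen [H4] ; pick H4
  Q 167.55.0.52: descend 101001110011011100000 ; hops seen [H4,H0,H3,H2] ; pick H2
  add 204.163.64.0/19 -> H1 at depth 19
  Q 204.163.83.229: descend 1100110010100011010100111110010 ; hops seen [H4,H4,H2,H1,H1,H4,H1] ; pick H1
  Q 204.0.2.24: descend 11001100 ; hops seen [H4,H4] ; pick H4
  add 204.0.0.0/8 -> H4 at depth 8
  - 204.163.83.224/28 clear@28

== LOOKUPS ==
["no-route","H0","H0","H2","H0","H0","H4","H2","H2","H4","H2","H1","H4"]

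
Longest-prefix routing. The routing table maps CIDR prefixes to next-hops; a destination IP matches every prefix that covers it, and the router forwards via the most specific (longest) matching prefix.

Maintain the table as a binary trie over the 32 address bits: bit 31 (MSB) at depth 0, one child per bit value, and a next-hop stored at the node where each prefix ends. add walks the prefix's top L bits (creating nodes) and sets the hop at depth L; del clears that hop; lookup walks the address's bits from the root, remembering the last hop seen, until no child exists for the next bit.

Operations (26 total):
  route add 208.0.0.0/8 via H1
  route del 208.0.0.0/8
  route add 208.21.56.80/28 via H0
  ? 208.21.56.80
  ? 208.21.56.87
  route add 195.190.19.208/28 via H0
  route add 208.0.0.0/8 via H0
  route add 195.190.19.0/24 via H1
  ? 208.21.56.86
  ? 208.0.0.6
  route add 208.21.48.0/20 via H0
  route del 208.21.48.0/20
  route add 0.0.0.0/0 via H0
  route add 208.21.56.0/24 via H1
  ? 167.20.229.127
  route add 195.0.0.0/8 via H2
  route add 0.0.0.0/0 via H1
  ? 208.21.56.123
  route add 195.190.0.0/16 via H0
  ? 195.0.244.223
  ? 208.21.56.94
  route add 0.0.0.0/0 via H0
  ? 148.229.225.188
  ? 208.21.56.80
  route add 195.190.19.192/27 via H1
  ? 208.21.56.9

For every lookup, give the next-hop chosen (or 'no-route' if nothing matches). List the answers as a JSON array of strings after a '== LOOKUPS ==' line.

Process each operation:
  + 208.0.0.0/8 (H1) depth=8
  del 208.0.0.0/8 (clear depth 8)
  + 208.21.56.80/28 (H0) depth=28
  lookup 208.21.56.80: bits 1101000000010101001110000101 walk d0:-→d1:-→d2:-→d3:-→d4:-→d5:-→d6:-→d7:-→d8:-→d9:-→d10:-→d11:-→d12:-→d13:-→d14:-→d15:-→d16:-→d17:-→d18:-→d19:-→d20:-→d21:-→d22:-→d23:-→d24:-→d25:-→d26:-→d27:-→d28:H0 -> H0
  lookup 208.21.56.87: bits 1101000000010101001110000101 walk d0:-→d1:-→d2:-→d3:-→d4:-→d5:-→d6:-→d7:-→d8:-→d9:-→d10:-→d11:-→d12:-→d13:-→d14:-→d15:-→d16:-→d17:-→d18:-→d19:-→d20:-→d21:-→d22:-→d23:-→d24:-→d25:-→d26:-→d27:-→d28:H0 -> H0
  + 195.190.19.208/28 (H0) depth=28
  + 208.0.0.0/8 (H0) depth=8
  + 195.190.19.0/24 (H1) depth=24
  lookup 208.21.56.86: bits 1101000000010101001110000101 walk d0:-→d1:-→d2:-→d3:-→d4:-→d5:-→d6:-→d7:-→d8:H0→d9:-→d10:-→d11:-→d12:-→d13:-→d14:-→d15:-→d16:-→d17:-→d18:-→d19:-→d20:-→d21:-→d22:-→d23:-→d24:-→d25:-→d26:-→d27:-→d28:H0 -> H0
  lookup 208.0.0.6: bits 11010000000 walk d0:-→d1:-→d2:-→d3:-→d4:-→d5:-→d6:-→d7:-→d8:H0→d9:-→d10:-→d11:- -> H0
  + 208.21.48.0/20 (H0) depth=20
  del 208.21.48.0/20 (clear depth 20)
  + 0.0.0.0/0 (H0) depth=0
  + 208.21.56.0/24 (H1) depth=24
  lookup 167.20.229.127: bits 1 walk d0:H0→d1:- -> H0
  + 195.0.0.0/8 (H2) depth=8
  + 0.0.0.0/0 (H1) depth=0
  lookup 208.21.56.123: bits 11010000000101010011100001 walk d0:H1→d1:-→d2:-→d3:-→d4:-→d5:-→d6:-→d7:-→d8:H0→d9:-→d10:-→d11:-→d12:-→d13:-→d14:-→d15:-→d16:-→d17:-→d18:-→d19:-→d20:-→d21:-→d22:-→d23:-→d24:H1→d25:-→d26:- -> H1
  + 195.190.0.0/16 (H0) depth=16
  lookup 195.0.244.223: bits 11000011 walk d0:H1→d1:-→d2:-→d3:-→d4:-→d5:-→d6:-→d7:-→d8:H2 -> H2
  lookup 208.21.56.94: bits 1101000000010101001110000101 walk d0:H1→d1:-→d2:-→d3:-→d4:-→d5:-→d6:-→d7:-→d8:H0→d9:-→d10:-→d11:-→d12:-→d13:-→d14:-→d15:-→d16:-→d17:-→d18:-→d19:-→d20:-→d21:-→d22:-→d23:-→d24:H1→d25:-→d26:-→d27:-→d28:H0 -> H0
  + 0.0.0.0/0 (H0) depth=0
  lookup 148.229.225.188: bits 1 walk d0:H0→d1:- -> H0
  lookup 208.21.56.80: bits 1101000000010101001110000101 walk d0:H0→d1:-→d2:-→d3:-→d4:-→d5:-→d6:-→d7:-→d8:H0→d9:-→d10:-→d11:-→d12:-→d13:-→d14:-→d15:-→d16:-→d17:-→d18:-→d19:-→d20:-→d21:-→d22:-→d23:-→d24:H1→d25:-→d26:-→d27:-→d28:H0 -> H0
  + 195.190.19.192/27 (H1) depth=27
  lookup 208.21.56.9: bits 1101000000010101001110000 walk d0:H0→d1:-→d2:-→d3:-→d4:-→d5:-→d6:-→d7:-→d8:H0→d9:-→d10:-→d11:-→d12:-→d13:-→d14:-→d15:-→d16:-→d17:-→d18:-→d19:-→d20:-→d21:-→d22:-→d23:-→d24:H1→d25:- -> H1

== LOOKUPS ==
["H0","H0","H0","H0","H0","H1","H2","H0","H0","H0","H1"]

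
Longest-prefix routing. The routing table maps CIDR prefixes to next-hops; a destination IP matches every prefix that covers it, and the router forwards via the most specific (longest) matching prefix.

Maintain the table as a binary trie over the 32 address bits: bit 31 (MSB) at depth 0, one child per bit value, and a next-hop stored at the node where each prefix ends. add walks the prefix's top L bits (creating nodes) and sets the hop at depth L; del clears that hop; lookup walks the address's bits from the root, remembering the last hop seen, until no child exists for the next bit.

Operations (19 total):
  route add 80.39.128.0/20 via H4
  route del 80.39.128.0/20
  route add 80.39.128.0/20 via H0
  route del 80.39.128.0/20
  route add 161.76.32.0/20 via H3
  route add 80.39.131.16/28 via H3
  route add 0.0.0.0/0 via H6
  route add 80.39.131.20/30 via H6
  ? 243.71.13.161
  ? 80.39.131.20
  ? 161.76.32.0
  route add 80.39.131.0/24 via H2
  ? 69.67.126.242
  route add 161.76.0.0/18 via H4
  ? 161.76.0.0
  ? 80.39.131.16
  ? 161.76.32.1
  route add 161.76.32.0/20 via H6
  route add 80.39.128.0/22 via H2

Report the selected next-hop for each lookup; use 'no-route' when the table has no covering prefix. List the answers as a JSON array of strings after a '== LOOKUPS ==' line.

Trace:
  add 80.39.128.0/20 -> H4 at depth 20
  - 80.39.128.0/20 clear@20
  add 80.39.128.0/20 -> H0 at depth 20
  - 80.39.128.0/20 clear@20
  add 161.76.32.0/20 -> H3 at depth 20
  add 80.39.131.16/28 -> H3 at depth 28
  add 0.0.0.0/0 -> H6 at depth 0
  add 80.39.131.20/30 -> H6 at depth 30
  ? 243.71.13.161  path d0:H6→d1:-  best=H6
  ? 80.39.131.20  path d0:H6→d1:-→d2:-→d3:-→d4:-→d5:-→d6:-→d7:-→d8:-→d9:-→d10:-→d11:-→d12:-→d13:-→d14:-→d15:-→d16:-→d17:-→d18:-→d19:-→d20:-→d21:-→d22:-→d23:-→d24:-→d25:-→d26:-→d27:-→d28:H3→d29:-→d30:H6  best=H6
  ? 161.76.32.0  path d0:H6→d1:-→d2:-→d3:-→d4:-→d5:-→d6:-→d7:-→d8:-→d9:-→d10:-→d11:-→d12:-→d13:-→d14:-→d15:-→d16:-→d17:-→d18:-→d19:-→d20:H3  best=H3
  add 80.39.131.0/24 -> H2 at depth 24
  ? 69.67.126.242  path d0:H6→d1:-→d2:-→d3:-  best=H6
  add 161.76.0.0/18 -> H4 at depth 18
  ? 161.76.0.0  path d0:H6→d1:-→d2:-→d3:-→d4:-→d5:-→d6:-→d7:-→d8:-→d9:-→d10:-→d11:-→d12:-→d13:-→d14:-→d15:-→d16:-→d17:-→d18:H4  best=H4
  ? 80.39.131.16  path d0:H6→d1:-→d2:-→d3:-→d4:-→d5:-→d6:-→d7:-→d8:-→d9:-→d10:-→d11:-→d12:-→d13:-→d14:-→d15:-→d16:-→d17:-→d18:-→d19:-→d20:-→d21:-→d22:-→d23:-→d24:H2→d25:-→d26:-→d27:-→d28:H3→d29:-  best=H3
  ? 161.76.32.1  path d0:H6→d1:-→d2:-→d3:-→d4:-→d5:-→d6:-→d7:-→d8:-→d9:-→d10:-→d11:-→d12:-→d13:-→d14:-→d15:-→d16:-→d17:-→d18:H4→d19:-→d20:H3  best=H3
  add 161.76.32.0/20 -> H6 at depth 20
  add 80.39.128.0/22 -> H2 at depth 22

== LOOKUPS ==
["H6","H6","H3","H6","H4","H3","H3"]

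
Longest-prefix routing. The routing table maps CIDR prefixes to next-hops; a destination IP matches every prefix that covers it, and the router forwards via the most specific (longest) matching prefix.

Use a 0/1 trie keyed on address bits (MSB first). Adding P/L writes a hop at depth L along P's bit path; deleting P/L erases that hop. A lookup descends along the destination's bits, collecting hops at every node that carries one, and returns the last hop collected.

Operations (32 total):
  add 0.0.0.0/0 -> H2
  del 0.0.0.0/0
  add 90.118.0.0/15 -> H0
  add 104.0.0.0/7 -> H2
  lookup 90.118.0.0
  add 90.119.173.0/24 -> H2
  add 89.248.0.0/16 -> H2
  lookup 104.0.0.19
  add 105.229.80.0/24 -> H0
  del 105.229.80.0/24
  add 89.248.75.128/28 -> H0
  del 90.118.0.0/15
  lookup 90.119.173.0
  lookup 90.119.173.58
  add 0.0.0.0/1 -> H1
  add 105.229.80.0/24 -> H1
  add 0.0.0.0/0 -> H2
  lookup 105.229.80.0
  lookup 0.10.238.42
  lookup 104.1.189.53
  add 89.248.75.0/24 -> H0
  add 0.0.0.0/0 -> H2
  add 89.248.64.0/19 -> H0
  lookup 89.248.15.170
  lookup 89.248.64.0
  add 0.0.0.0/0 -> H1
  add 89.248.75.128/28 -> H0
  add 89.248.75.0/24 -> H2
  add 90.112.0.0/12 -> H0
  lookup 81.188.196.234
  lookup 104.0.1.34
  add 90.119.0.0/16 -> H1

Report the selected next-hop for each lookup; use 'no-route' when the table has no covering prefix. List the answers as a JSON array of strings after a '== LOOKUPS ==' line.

Apply in order:
  + 0.0.0.0/0 (H2) depth=0
  del 0.0.0.0/0 (clear depth 0)
  + 90.118.0.0/15 (H0) depth=15
  + 104.0.0.0/7 (H2) depth=7
  ? 90.118.0.0  path d0:-→d1:-→d2:-→d3:-→d4:-→d5:-→d6:-→d7:-→d8:-→d9:-→d10:-→d11:-→d12:-→d13:-→d14:-→d15:H0  best=H0
  + 90.119.173.0/24 (H2) depth=24
  + 89.248.0.0/16 (H2) depth=16
  ? 104.0.0.19  path d0:-→d1:-→d2:-→d3:-→d4:-→d5:-→d6:-→d7:H2  best=H2
  + 105.229.80.0/24 (H0) depth=24
  del 105.229.80.0/24 (clear depth 24)
  + 89.248.75.128/28 (H0) depth=28
  del 90.118.0.0/15 (clear depth 15)
  ? 90.119.173.0  path d0:-→d1:-→d2:-→d3:-→d4:-→d5:-→d6:-→d7:-→d8:-→d9:-→d10:-→d11:-→d12:-→d13:-→d14:-→d15:-→d16:-→d17:-→d18:-→d19:-→d20:-→d21:-→d22:-→d23:-→d24:H2  best=H2
  ? 90.119.173.58  path d0:-→d1:-→d2:-→d3:-→d4:-→d5:-→d6:-→d7:-→d8:-→d9:-→d10:-→d11:-→d12:-→d13:-→d14:-→d15:-→d16:-→d17:-→d18:-→d19:-→d20:-→d21:-→d22:-→d23:-→d24:H2  best=H2
  + 0.0.0.0/1 (H1) depth=1
  + 105.229.80.0/24 (H1) depth=24
  + 0.0.0.0/0 (H2) depth=0
  ? 105.229.80.0  path d0:H2→d1:H1→d2:-→d3:-→d4:-→d5:-→d6:-→d7:H2→d8:-→d9:-→d10:-→d11:-→d12:-→d13:-→d14:-→d15:-→d16:-→d17:-→d18:-→d19:-→d20:-→d21:-→d22:-→d23:-→d24:H1  best=H1
  ? 0.10.238.42  path d0:H2→d1:H1  best=H1
  ? 104.1.189.53  path d0:H2→d1:H1→d2:-→d3:-→d4:-→d5:-→d6:-→d7:H2  best=H2
  + 89.248.75.0/24 (H0) depth=24
  + 0.0.0.0/0 (H2) depth=0
  + 89.248.64.0/19 (H0) depth=19
  ? 89.248.15.170  path d0:H2→d1:H1→d2:-→d3:-→d4:-→d5:-→d6:-→d7:-→d8:-→d9:-→d10:-→d11:-→d12:-→d13:-→d14:-→d15:-→d16:H2→d17:-  best=H2
  ? 89.248.64.0  path d0:H2→d1:H1→d2:-→d3:-→d4:-→d5:-→d6:-→d7:-→d8:-→d9:-→d10:-→d11:-→d12:-→d13:-→d14:-→d15:-→d16:H2→d17:-→d18:-→d19:H0→d20:-  best=H0
  + 0.0.0.0/0 (H1) depth=0
  + 89.248.75.128/28 (H0) depth=28
  + 89.248.75.0/24 (H2) depth=24
  + 90.112.0.0/12 (H0) depth=12
  ? 81.188.196.234  path d0:H1→d1:H1→d2:-→d3:-→d4:-  best=H1
  ? 104.0.1.34  path d0:H1→d1:H1→d2:-→d3:-→d4:-→d5:-→d6:-→d7:H2  best=H2
  + 90.119.0.0/16 (H1) depth=16

== LOOKUPS ==
["H0","H2","H2","H2","H1","H1","H2","H2","H0","H1","H2"]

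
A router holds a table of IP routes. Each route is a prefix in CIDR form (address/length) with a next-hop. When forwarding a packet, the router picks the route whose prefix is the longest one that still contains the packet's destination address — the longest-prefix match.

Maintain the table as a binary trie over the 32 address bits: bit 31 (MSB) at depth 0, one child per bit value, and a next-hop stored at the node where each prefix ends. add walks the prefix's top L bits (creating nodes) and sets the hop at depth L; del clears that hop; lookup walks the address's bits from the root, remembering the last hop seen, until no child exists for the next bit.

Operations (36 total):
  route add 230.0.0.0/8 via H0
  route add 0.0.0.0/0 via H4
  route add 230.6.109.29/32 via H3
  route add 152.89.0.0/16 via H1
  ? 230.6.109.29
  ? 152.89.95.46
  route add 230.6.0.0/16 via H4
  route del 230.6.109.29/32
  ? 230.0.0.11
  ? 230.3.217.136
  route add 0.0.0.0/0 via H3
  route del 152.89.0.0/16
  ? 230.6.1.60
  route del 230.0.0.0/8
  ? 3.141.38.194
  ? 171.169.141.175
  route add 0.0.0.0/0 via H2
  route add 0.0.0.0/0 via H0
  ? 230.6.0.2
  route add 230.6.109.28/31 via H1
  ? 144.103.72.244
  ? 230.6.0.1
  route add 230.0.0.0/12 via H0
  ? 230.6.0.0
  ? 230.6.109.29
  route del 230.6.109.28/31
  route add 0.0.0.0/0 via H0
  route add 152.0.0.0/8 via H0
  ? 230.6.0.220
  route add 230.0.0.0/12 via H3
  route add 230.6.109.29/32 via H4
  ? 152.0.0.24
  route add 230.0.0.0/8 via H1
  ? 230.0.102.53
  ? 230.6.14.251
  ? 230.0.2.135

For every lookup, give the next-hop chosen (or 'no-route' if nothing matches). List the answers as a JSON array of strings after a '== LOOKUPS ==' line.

Process each operation:
  add 230.0.0.0/8 -> H0 at depth 8
  add 0.0.0.0/0 -> H4 at depth 0
  add 230.6.109.29/32 -> H3 at depth 32
  add 152.89.0.0/16 -> H1 at depth 16
  lookup 230.6.109.29: bits 11100110000001100110110100011101 walk d0:H4→d1:-→d2:-→d3:-→d4:-→d5:-→d6:-→d7:-→d8:H0→d9:-→d10:-→d11:-→d12:-→d13:-→d14:-→d15:-→d16:-→d17:-→d18:-→d19:-→d20:-→d21:-→d22:-→d23:-→d24:-→d25:-→d26:-→d27:-→d28:-→d29:-→d30:-→d31:-→d32:H3 -> H3
  lookup 152.89.95.46: bits 1001100001011001 walk d0:H4→d1:-→d2:-→d3:-→d4:-→d5:-→d6:-→d7:-→d8:-→d9:-→d10:-→d11:-→d12:-→d13:-→d14:-→d15:-→d16:H1 -> H1
  add 230.6.0.0/16 -> H4 at depth 16
  del 230.6.109.29/32 (clear depth 32)
  lookup 230.0.0.11: bits 1110011000000 walk d0:H4→d1:-→d2:-→d3:-→d4:-→d5:-→d6:-→d7:-→d8:H0→d9:-→d10:-→d11:-→d12:-→d13:- -> H0
  lookup 230.3.217.136: bits 1110011000000 walk d0:H4→d1:-→d2:-→d3:-→d4:-→d5:-→d6:-→d7:-→d8:H0→d9:-→d10:-→d11:-→d12:-→d13:- -> H0
  add 0.0.0.0/0 -> H3 at depth 0
  del 152.89.0.0/16 (clear depth 16)
  lookup 230.6.1.60: bits 11100110000001100 walk d0:H3→d1:-→d2:-→d3:-→d4:-→d5:-→d6:-→d7:-→d8:H0→d9:-→d10:-→d11:-→d12:-→d13:-→d14:-→d15:-→d16:H4→d17:- -> H4
  del 230.0.0.0/8 (clear depth 8)
  lookup 3.141.38.194: bits ε walk d0:H3 -> H3
  lookup 171.169.141.175: bits 10 walk d0:H3→d1:-→d2:- -> H3
  add 0.0.0.0/0 -> H2 at depth 0
  add 0.0.0.0/0 -> H0 at depth 0
  lookup 230.6.0.2: bits 11100110000001100 walk d0:H0→d1:-→d2:-→d3:-→d4:-→d5:-→d6:-→d7:-→d8:-→d9:-→d10:-→d11:-→d12:-→d13:-→d14:-→d15:-→d16:H4→d17:- -> H4
  add 230.6.109.28/31 -> H1 at depth 31
  lookup 144.103.72.244: bits 1001 walk d0:H0→d1:-→d2:-→d3:-→d4:- -> H0
  lookup 230.6.0.1: bits 11100110000001100 walk d0:H0→d1:-→d2:-→d3:-→d4:-→d5:-→d6:-→d7:-→d8:-→d9:-→d10:-→d11:-→d12:-→d13:-→d14:-→d15:-→d16:H4→d17:- -> H4
  add 230.0.0.0/12 -> H0 at depth 12
  lookup 230.6.0.0: bits 11100110000001100 walk d0:H0→d1:-→d2:-→d3:-→d4:-→d5:-→d6:-→d7:-→d8:-→d9:-→d10:-→d11:-→d12:H0→d13:-→d14:-→d15:-→d16:H4→d17:- -> H4
  lookup 230.6.109.29: bits 11100110000001100110110100011101 walk d0:H0→d1:-→d2:-→d3:-→d4:-→d5:-→d6:-→d7:-→d8:-→d9:-→d10:-→d11:-→d12:H0→d13:-→d14:-→d15:-→d16:H4→d17:-→d18:-→d19:-→d20:-→d21:-→d22:-→d23:-→d24:-→d25:-→d26:-→d27:-→d28:-→d29:-→d30:-→d31:H1→d32:- -> H1
  del 230.6.109.28/31 (clear depth 31)
  add 0.0.0.0/0 -> H0 at depth 0
  add 152.0.0.0/8 -> H0 at depth 8
  lookup 230.6.0.220: bits 11100110000001100 walk d0:H0→d1:-→d2:-→d3:-→d4:-→d5:-→d6:-→d7:-→d8:-→d9:-→d10:-→d11:-→d12:H0→d13:-→d14:-→d15:-→d16:H4→d17:- -> H4
  add 230.0.0.0/12 -> H3 at depth 12
  add 230.6.109.29/32 -> H4 at depth 32
  lookup 152.0.0.24: bits 100110000 walk d0:H0→d1:-→d2:-→d3:-→d4:-→d5:-→d6:-→d7:-→d8:H0→d9:- -> H0
  add 230.0.0.0/8 -> H1 at depth 8
  lookup 230.0.102.53: bits 1110011000000 walk d0:H0→d1:-→d2:-→d3:-→d4:-→d5:-→d6:-→d7:-→d8:H1→d9:-→d10:-→d11:-→d12:H3→d13:- -> H3
  lookup 230.6.14.251: bits 11100110000001100 walk d0:H0→d1:-→d2:-→d3:-→d4:-→d5:-→d6:-→d7:-→d8:H1→d9:-→d10:-→d11:-→d12:H3→d13:-→d14:-→d15:-→d16:H4→d17:- -> H4
  lookup 230.0.2.135: bits 1110011000000 walk d0:H0→d1:-→d2:-→d3:-→d4:-→d5:-→d6:-→d7:-→d8:H1→d9:-→d10:-→d11:-→d12:H3→d13:- -> H3

== LOOKUPS ==
["H3","H1","H0","H0","H4","H3","H3","H4","H0","H4","H4","H1","H4","H0","H3","H4","H3"]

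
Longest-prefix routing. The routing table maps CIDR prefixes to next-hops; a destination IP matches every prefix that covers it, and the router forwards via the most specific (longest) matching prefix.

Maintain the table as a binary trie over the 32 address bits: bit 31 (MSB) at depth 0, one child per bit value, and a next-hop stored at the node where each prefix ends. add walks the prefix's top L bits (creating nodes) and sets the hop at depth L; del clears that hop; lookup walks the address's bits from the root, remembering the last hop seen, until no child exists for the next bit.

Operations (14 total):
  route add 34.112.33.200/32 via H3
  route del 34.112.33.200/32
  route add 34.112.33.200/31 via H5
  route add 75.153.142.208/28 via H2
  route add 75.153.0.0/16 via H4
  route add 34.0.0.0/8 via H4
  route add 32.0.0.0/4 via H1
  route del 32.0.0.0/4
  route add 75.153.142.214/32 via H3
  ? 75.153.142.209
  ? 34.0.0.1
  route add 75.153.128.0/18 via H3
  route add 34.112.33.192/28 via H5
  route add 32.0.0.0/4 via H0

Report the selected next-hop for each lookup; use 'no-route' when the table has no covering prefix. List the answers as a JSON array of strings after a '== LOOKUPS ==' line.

Process each operation:
  + 34.112.33.200/32 (H3) depth=32
  del 34.112.33.200/32 (clear depth 32)
  + 34.112.33.200/31 (H5) depth=31
  + 75.153.142.208/28 (H2) depth=28
  + 75.153.0.0/16 (H4) depth=16
  + 34.0.0.0/8 (H4) depth=8
  + 32.0.0.0/4 (H1) depth=4
  del 32.0.0.0/4 (clear depth 4)
  + 75.153.142.214/32 (H3) depth=32
  Q 75.153.142.209: descend 01001011100110011000111011010 ; hops seen [H4,H2] ; pick H2
  Q 34.0.0.1: descend 001000100 ; hops seen [H4] ; pick H4
  + 75.153.128.0/18 (H3) depth=18
  + 34.112.33.192/28 (H5) depth=28
  + 32.0.0.0/4 (H0) depth=4

== LOOKUPS ==
["H2","H4"]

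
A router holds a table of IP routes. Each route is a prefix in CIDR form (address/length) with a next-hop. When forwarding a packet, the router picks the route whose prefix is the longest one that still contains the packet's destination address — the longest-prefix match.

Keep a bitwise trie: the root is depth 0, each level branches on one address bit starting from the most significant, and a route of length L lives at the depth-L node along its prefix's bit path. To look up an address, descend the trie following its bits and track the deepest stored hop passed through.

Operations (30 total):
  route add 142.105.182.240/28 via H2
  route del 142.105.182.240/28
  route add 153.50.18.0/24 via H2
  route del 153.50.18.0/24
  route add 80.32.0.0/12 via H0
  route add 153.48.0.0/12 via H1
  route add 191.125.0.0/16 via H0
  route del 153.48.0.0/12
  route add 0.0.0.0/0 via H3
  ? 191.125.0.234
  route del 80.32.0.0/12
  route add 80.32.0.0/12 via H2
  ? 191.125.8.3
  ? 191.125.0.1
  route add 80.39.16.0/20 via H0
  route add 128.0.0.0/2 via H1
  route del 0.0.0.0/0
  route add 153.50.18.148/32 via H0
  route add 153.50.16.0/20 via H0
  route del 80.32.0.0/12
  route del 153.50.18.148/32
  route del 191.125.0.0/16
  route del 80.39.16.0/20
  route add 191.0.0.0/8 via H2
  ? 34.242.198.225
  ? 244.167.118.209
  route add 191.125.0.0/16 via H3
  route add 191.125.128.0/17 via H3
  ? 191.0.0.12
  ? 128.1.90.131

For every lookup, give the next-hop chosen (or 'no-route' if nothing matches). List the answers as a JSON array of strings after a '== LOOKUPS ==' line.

Trace:
  + 142.105.182.240/28 (H2) depth=28
  del 142.105.182.240/28 (clear depth 28)
  + 153.50.18.0/24 (H2) depth=24
  del 153.50.18.0/24 (clear depth 24)
  + 80.32.0.0/12 (H0) depth=12
  + 153.48.0.0/12 (H1) depth=12
  + 191.125.0.0/16 (H0) depth=16
  del 153.48.0.0/12 (clear depth 12)
  + 0.0.0.0/0 (H3) depth=0
  Q 191.125.0.234: descend 1011111101111101 ; hops seen [H3,H0] ; pick H0
  del 80.32.0.0/12 (clear depth 12)
  + 80.32.0.0/12 (H2) depth=12
  Q 191.125.8.3: descend 1011111101111101 ; hops seen [H3,H0] ; pick H0
  Q 191.125.0.1: descend 1011111101111101 ; hops seen [H3,H0] ; pick H0
  + 80.39.16.0/20 (H0) depth=20
  + 128.0.0.0/2 (H1) depth=2
  del 0.0.0.0/0 (clear depth 0)
  + 153.50.18.148/32 (H0) depth=32
  + 153.50.16.0/20 (H0) depth=20
  del 80.32.0.0/12 (clear depth 12)
  del 153.50.18.148/32 (clear depth 32)
  del 191.125.0.0/16 (clear depth 16)
  del 80.39.16.0/20 (clear depth 20)
  + 191.0.0.0/8 (H2) depth=8
  Q 34.242.198.225: descend 0 ; hops seen [∅] ; pick no-route
  Q 244.167.118.209: descend 1 ; hops seen [∅] ; pick no-route
  + 191.125.0.0/16 (H3) depth=16
  + 191.125.128.0/17 (H3) depth=17
  Q 191.0.0.12: descend 101111110 ; hops seen [H1,H2] ; pick H2
  Q 128.1.90.131: descend 1000 ; hops seen [H1] ; pick H1

== LOOKUPS ==
["H0","H0","H0","no-route","no-route","H2","H1"]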